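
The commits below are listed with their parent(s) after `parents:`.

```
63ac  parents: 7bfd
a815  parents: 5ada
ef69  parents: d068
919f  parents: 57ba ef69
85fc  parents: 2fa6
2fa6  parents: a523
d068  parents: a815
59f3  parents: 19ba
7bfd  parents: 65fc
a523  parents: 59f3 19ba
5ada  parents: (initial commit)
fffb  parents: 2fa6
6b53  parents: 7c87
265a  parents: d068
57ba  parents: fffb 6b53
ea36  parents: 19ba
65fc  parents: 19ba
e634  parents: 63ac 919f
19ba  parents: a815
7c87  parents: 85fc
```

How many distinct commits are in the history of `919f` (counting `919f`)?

14

Walking parent pointers from 919f: reachable set = {19ba, 2fa6, 57ba, 59f3, 5ada, 6b53, 7c87, 85fc, 919f, a523, a815, d068, ef69, fffb}.
That is 14 commits.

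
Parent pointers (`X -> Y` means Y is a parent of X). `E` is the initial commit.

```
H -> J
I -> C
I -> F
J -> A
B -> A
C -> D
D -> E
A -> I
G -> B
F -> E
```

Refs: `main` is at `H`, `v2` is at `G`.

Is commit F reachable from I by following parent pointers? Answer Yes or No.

Ancestors of I (commits reachable by following parents): {C, D, E, F, I}.
F is in that set, so it is an ancestor of I.

Yes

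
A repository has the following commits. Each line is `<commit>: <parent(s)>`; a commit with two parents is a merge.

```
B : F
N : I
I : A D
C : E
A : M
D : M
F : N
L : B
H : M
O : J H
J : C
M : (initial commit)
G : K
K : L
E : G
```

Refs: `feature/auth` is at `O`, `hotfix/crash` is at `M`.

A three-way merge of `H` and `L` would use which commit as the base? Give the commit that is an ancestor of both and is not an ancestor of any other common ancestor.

Ancestors of H: {H, M}.
Ancestors of L: {A, B, D, F, I, L, M, N}.
Common ancestors: {M}.
The only common ancestor is M, so it is the merge base.

M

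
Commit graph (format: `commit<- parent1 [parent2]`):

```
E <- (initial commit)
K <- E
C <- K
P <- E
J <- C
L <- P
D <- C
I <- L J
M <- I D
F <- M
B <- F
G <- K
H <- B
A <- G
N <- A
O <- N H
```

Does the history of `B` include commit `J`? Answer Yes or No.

Ancestors of B (commits reachable by following parents): {B, C, D, E, F, I, J, K, L, M, P}.
J is in that set, so it is an ancestor of B.

Yes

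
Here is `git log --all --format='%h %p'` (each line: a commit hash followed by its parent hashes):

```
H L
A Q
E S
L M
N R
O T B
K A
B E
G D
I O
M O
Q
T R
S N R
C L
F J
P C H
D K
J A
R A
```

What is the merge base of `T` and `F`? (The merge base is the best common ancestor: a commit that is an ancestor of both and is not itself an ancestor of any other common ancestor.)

A

Ancestors of T: {A, Q, R, T}.
Ancestors of F: {A, F, J, Q}.
Common ancestors: {A, Q}.
Among these, A is not an ancestor of any other common ancestor — it is the merge base.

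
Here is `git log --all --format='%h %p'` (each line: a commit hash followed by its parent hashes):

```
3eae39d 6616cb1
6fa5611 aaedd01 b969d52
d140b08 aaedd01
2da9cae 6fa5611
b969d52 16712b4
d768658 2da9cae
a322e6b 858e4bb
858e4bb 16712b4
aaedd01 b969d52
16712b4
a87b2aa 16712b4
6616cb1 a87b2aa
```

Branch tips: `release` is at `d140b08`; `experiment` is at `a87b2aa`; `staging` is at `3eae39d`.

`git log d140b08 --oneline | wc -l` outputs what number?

Walking parent pointers from d140b08: reachable set = {16712b4, aaedd01, b969d52, d140b08}.
That is 4 commits.

4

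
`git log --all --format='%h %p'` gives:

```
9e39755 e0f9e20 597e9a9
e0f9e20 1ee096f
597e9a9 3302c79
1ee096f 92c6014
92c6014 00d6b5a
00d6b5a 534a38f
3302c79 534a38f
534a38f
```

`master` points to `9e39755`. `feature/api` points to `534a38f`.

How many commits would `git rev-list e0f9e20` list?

5

Walking parent pointers from e0f9e20: reachable set = {00d6b5a, 1ee096f, 534a38f, 92c6014, e0f9e20}.
That is 5 commits.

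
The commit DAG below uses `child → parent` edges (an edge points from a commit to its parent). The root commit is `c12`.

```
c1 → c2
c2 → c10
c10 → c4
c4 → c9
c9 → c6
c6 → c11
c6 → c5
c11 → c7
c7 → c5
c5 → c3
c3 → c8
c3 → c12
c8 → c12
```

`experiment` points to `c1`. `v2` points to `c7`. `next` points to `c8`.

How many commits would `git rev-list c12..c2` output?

Reachable from c2: {c10, c11, c12, c2, c3, c4, c5, c6, c7, c8, c9}.
Reachable from c12: {c12}.
In c2's history but not c12's: {c10, c11, c2, c3, c4, c5, c6, c7, c8, c9} — 10 commits.

10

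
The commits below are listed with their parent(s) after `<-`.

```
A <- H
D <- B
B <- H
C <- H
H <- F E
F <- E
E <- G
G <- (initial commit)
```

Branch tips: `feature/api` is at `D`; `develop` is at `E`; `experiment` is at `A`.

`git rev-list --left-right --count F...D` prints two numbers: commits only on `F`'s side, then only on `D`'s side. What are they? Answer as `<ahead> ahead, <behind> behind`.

0 ahead, 3 behind

Reachable from F: {E, F, G}.
Reachable from D: {B, D, E, F, G, H}.
Only in F's history (ahead): {} — 0.
Only in D's history (behind): {B, D, H} — 3.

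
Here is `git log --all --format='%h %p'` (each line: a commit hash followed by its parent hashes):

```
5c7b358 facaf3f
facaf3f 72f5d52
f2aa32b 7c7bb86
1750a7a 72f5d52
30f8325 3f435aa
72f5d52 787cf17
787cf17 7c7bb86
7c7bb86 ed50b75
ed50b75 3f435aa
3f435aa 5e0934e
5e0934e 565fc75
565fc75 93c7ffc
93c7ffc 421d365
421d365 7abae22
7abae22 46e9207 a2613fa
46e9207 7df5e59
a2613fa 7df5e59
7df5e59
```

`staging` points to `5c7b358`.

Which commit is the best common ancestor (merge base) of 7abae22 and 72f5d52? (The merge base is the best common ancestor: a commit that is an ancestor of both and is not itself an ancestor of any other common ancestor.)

Ancestors of 7abae22: {46e9207, 7abae22, 7df5e59, a2613fa}.
Ancestors of 72f5d52: {3f435aa, 421d365, 46e9207, 565fc75, 5e0934e, 72f5d52, 787cf17, 7abae22, 7c7bb86, 7df5e59, 93c7ffc, a2613fa, ed50b75}.
Common ancestors: {46e9207, 7abae22, 7df5e59, a2613fa}.
Among these, 7abae22 is not an ancestor of any other common ancestor — it is the merge base.

7abae22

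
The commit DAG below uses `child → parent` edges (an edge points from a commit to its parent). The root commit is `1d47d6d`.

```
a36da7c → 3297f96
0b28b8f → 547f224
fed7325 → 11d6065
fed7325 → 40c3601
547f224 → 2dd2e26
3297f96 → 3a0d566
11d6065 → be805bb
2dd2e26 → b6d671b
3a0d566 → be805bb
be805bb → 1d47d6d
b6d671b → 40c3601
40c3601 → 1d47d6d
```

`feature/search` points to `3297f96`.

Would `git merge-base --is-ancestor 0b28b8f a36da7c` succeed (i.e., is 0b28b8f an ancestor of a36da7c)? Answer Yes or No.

No

Ancestors of a36da7c: {1d47d6d, 3297f96, 3a0d566, a36da7c, be805bb}.
0b28b8f is not in that set, so it is not an ancestor of a36da7c.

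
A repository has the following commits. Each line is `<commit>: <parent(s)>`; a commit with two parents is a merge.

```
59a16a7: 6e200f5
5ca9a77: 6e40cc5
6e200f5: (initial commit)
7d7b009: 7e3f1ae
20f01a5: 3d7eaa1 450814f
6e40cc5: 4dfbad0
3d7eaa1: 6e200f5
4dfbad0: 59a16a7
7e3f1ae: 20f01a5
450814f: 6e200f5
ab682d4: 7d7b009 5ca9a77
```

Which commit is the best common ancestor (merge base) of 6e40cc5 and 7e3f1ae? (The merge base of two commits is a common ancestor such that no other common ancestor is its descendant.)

Ancestors of 6e40cc5: {4dfbad0, 59a16a7, 6e200f5, 6e40cc5}.
Ancestors of 7e3f1ae: {20f01a5, 3d7eaa1, 450814f, 6e200f5, 7e3f1ae}.
Common ancestors: {6e200f5}.
The only common ancestor is 6e200f5, so it is the merge base.

6e200f5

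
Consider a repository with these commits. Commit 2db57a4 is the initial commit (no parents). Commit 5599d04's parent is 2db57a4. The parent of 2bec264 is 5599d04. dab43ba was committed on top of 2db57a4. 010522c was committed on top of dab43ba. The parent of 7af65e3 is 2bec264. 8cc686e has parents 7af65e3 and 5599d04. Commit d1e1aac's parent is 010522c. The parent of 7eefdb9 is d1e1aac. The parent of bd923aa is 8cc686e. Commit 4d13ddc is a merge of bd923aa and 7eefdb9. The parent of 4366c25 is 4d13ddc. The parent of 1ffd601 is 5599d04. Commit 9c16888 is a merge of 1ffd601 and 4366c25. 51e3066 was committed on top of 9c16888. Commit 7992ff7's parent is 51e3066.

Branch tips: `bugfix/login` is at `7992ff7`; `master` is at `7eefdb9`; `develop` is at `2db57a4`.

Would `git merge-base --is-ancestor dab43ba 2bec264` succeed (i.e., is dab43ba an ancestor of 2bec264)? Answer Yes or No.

No

Ancestors of 2bec264: {2bec264, 2db57a4, 5599d04}.
dab43ba is not in that set, so it is not an ancestor of 2bec264.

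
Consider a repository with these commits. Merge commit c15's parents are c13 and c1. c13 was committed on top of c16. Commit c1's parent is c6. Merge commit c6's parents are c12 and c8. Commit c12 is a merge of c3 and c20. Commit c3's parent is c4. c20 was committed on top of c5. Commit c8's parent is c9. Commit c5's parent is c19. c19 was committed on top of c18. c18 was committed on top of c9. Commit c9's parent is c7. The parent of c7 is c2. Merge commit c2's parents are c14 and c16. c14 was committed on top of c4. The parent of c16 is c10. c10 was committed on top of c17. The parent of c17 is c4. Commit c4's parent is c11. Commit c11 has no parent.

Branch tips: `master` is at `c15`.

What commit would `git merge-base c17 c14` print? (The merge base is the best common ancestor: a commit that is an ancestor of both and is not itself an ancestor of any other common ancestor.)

Ancestors of c17: {c11, c17, c4}.
Ancestors of c14: {c11, c14, c4}.
Common ancestors: {c11, c4}.
Among these, c4 is not an ancestor of any other common ancestor — it is the merge base.

c4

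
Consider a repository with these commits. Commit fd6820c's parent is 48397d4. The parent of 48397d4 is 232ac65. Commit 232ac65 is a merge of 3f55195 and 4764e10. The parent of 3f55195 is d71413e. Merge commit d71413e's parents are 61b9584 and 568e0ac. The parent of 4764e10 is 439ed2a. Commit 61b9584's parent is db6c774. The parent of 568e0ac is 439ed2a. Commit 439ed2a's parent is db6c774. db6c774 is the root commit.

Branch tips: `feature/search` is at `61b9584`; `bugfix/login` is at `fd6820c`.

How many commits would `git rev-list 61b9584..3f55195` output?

4

Reachable from 3f55195: {3f55195, 439ed2a, 568e0ac, 61b9584, d71413e, db6c774}.
Reachable from 61b9584: {61b9584, db6c774}.
In 3f55195's history but not 61b9584's: {3f55195, 439ed2a, 568e0ac, d71413e} — 4 commits.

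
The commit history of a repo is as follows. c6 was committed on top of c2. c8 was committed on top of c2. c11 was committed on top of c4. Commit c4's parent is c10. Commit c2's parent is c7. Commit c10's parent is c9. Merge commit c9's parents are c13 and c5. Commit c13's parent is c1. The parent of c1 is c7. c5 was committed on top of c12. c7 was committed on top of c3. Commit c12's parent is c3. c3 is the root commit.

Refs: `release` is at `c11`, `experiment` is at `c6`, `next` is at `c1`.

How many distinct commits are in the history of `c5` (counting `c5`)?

3

Walking parent pointers from c5: reachable set = {c12, c3, c5}.
That is 3 commits.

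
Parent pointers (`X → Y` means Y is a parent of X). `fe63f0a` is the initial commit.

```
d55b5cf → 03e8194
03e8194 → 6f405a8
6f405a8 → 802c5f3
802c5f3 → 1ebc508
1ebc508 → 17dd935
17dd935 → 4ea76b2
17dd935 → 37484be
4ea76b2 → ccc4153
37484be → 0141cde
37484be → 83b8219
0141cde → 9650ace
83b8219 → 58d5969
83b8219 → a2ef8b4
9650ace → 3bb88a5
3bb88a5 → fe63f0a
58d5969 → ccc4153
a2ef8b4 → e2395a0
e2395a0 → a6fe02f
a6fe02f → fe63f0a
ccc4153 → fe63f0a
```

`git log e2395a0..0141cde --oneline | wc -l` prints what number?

Reachable from 0141cde: {0141cde, 3bb88a5, 9650ace, fe63f0a}.
Reachable from e2395a0: {a6fe02f, e2395a0, fe63f0a}.
In 0141cde's history but not e2395a0's: {0141cde, 3bb88a5, 9650ace} — 3 commits.

3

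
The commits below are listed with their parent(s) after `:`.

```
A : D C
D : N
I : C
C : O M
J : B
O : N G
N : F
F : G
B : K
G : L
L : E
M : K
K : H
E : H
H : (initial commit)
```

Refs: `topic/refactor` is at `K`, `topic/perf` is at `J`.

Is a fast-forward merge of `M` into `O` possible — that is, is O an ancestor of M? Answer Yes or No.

A fast-forward from O to M is possible iff O is an ancestor of M.
Ancestors of M: {H, K, M}.
O is not among them, so fast-forward is not possible.

No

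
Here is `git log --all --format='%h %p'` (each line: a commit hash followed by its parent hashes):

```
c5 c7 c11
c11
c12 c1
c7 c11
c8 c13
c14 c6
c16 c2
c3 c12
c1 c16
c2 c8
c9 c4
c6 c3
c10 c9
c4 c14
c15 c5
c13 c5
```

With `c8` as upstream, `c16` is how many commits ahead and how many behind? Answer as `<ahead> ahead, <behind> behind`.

2 ahead, 0 behind

Reachable from c16: {c11, c13, c16, c2, c5, c7, c8}.
Reachable from c8: {c11, c13, c5, c7, c8}.
Only in c16's history (ahead): {c16, c2} — 2.
Only in c8's history (behind): {} — 0.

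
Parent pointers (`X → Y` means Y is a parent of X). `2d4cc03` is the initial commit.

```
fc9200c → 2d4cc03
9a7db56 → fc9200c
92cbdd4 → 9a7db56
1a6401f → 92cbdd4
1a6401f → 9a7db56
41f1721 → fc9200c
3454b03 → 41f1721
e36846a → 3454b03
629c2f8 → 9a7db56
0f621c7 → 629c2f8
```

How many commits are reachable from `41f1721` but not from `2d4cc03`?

2

Reachable from 41f1721: {2d4cc03, 41f1721, fc9200c}.
Reachable from 2d4cc03: {2d4cc03}.
In 41f1721's history but not 2d4cc03's: {41f1721, fc9200c} — 2 commits.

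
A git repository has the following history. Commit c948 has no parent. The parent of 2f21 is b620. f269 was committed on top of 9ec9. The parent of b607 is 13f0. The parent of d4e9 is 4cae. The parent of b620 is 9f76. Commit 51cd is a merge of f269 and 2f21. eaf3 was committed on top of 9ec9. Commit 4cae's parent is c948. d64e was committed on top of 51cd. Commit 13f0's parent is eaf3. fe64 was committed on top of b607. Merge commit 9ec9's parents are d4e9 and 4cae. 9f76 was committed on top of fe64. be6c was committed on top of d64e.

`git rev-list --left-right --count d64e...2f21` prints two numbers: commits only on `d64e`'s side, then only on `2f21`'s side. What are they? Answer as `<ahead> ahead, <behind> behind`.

3 ahead, 0 behind

Reachable from d64e: {13f0, 2f21, 4cae, 51cd, 9ec9, 9f76, b607, b620, c948, d4e9, d64e, eaf3, f269, fe64}.
Reachable from 2f21: {13f0, 2f21, 4cae, 9ec9, 9f76, b607, b620, c948, d4e9, eaf3, fe64}.
Only in d64e's history (ahead): {51cd, d64e, f269} — 3.
Only in 2f21's history (behind): {} — 0.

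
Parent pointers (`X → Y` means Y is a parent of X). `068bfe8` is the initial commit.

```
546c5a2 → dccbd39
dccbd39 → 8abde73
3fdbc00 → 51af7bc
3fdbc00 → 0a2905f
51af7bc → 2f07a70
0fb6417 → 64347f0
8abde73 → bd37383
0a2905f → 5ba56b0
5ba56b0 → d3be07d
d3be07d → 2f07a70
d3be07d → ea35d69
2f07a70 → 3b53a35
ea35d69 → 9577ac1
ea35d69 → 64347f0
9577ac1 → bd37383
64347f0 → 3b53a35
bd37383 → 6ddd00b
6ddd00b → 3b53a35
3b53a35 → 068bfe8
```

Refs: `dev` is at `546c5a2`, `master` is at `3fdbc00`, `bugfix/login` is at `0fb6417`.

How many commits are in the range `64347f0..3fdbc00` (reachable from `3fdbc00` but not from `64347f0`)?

Reachable from 3fdbc00: {068bfe8, 0a2905f, 2f07a70, 3b53a35, 3fdbc00, 51af7bc, 5ba56b0, 64347f0, 6ddd00b, 9577ac1, bd37383, d3be07d, ea35d69}.
Reachable from 64347f0: {068bfe8, 3b53a35, 64347f0}.
In 3fdbc00's history but not 64347f0's: {0a2905f, 2f07a70, 3fdbc00, 51af7bc, 5ba56b0, 6ddd00b, 9577ac1, bd37383, d3be07d, ea35d69} — 10 commits.

10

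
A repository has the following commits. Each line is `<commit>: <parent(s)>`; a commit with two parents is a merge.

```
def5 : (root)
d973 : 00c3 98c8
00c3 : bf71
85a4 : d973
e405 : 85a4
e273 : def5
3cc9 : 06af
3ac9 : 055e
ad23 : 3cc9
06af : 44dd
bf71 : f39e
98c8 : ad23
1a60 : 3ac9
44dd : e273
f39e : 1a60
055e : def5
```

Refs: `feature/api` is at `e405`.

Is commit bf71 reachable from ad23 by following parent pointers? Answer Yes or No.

Ancestors of ad23: {06af, 3cc9, 44dd, ad23, def5, e273}.
bf71 is not in that set, so it is not an ancestor of ad23.

No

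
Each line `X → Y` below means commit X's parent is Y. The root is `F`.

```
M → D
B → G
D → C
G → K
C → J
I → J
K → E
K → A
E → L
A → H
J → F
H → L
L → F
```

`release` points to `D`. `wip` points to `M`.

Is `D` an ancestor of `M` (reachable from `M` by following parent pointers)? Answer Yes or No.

Yes

Ancestors of M (commits reachable by following parents): {C, D, F, J, M}.
D is in that set, so it is an ancestor of M.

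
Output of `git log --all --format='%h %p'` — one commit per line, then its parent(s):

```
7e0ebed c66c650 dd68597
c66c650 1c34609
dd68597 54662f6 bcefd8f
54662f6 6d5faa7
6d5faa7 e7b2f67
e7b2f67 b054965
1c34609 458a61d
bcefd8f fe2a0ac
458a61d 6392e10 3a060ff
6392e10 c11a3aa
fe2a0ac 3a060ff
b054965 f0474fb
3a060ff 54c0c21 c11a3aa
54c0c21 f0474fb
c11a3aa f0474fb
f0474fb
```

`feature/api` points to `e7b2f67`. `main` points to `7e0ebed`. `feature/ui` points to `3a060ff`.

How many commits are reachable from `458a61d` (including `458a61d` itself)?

Walking parent pointers from 458a61d: reachable set = {3a060ff, 458a61d, 54c0c21, 6392e10, c11a3aa, f0474fb}.
That is 6 commits.

6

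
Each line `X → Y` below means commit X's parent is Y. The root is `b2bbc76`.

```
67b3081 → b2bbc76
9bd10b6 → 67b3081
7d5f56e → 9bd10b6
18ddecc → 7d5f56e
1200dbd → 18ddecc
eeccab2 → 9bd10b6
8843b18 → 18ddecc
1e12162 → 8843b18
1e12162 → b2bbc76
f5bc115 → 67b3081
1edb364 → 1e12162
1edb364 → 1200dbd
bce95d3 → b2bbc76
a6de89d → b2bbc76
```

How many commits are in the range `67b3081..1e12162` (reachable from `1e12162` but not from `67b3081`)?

Reachable from 1e12162: {18ddecc, 1e12162, 67b3081, 7d5f56e, 8843b18, 9bd10b6, b2bbc76}.
Reachable from 67b3081: {67b3081, b2bbc76}.
In 1e12162's history but not 67b3081's: {18ddecc, 1e12162, 7d5f56e, 8843b18, 9bd10b6} — 5 commits.

5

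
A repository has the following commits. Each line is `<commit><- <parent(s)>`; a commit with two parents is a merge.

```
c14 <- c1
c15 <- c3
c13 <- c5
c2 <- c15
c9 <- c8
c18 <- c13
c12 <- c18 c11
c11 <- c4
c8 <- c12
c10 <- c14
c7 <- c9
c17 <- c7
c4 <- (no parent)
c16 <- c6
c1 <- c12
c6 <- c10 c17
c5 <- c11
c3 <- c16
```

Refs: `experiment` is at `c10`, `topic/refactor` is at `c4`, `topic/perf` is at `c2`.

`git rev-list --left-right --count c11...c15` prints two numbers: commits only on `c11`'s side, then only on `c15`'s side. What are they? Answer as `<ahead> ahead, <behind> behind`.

Reachable from c11: {c11, c4}.
Reachable from c15: {c1, c10, c11, c12, c13, c14, c15, c16, c17, c18, c3, c4, c5, c6, c7, c8, c9}.
Only in c11's history (ahead): {} — 0.
Only in c15's history (behind): {c1, c10, c12, c13, c14, c15, c16, c17, c18, c3, c5, c6, c7, c8, c9} — 15.

0 ahead, 15 behind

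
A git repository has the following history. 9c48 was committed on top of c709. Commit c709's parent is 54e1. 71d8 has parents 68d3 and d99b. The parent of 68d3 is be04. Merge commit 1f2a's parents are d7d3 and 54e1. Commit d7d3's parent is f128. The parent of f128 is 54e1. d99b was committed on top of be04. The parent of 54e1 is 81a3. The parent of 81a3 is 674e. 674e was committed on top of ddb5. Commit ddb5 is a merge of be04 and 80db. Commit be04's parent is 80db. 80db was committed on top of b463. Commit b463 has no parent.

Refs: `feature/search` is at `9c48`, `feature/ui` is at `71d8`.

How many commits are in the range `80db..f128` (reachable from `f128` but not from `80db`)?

Reachable from f128: {54e1, 674e, 80db, 81a3, b463, be04, ddb5, f128}.
Reachable from 80db: {80db, b463}.
In f128's history but not 80db's: {54e1, 674e, 81a3, be04, ddb5, f128} — 6 commits.

6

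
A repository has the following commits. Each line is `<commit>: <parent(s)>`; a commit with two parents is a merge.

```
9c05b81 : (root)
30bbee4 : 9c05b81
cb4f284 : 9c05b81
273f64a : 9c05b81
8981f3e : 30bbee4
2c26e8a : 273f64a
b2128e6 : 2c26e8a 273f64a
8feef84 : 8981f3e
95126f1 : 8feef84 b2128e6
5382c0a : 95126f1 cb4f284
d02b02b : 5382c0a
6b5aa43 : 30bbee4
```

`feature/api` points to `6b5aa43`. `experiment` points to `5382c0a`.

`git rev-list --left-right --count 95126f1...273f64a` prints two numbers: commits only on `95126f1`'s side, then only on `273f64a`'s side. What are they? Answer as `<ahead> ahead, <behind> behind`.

Reachable from 95126f1: {273f64a, 2c26e8a, 30bbee4, 8981f3e, 8feef84, 95126f1, 9c05b81, b2128e6}.
Reachable from 273f64a: {273f64a, 9c05b81}.
Only in 95126f1's history (ahead): {2c26e8a, 30bbee4, 8981f3e, 8feef84, 95126f1, b2128e6} — 6.
Only in 273f64a's history (behind): {} — 0.

6 ahead, 0 behind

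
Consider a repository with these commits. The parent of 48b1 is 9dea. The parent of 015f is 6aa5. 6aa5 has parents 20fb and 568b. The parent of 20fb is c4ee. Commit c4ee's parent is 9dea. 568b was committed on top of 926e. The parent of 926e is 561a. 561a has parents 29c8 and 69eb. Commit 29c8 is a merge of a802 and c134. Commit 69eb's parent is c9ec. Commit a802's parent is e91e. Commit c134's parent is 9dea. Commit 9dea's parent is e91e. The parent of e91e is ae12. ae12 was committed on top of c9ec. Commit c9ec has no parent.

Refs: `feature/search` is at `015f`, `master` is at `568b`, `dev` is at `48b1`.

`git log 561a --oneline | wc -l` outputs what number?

9

Walking parent pointers from 561a: reachable set = {29c8, 561a, 69eb, 9dea, a802, ae12, c134, c9ec, e91e}.
That is 9 commits.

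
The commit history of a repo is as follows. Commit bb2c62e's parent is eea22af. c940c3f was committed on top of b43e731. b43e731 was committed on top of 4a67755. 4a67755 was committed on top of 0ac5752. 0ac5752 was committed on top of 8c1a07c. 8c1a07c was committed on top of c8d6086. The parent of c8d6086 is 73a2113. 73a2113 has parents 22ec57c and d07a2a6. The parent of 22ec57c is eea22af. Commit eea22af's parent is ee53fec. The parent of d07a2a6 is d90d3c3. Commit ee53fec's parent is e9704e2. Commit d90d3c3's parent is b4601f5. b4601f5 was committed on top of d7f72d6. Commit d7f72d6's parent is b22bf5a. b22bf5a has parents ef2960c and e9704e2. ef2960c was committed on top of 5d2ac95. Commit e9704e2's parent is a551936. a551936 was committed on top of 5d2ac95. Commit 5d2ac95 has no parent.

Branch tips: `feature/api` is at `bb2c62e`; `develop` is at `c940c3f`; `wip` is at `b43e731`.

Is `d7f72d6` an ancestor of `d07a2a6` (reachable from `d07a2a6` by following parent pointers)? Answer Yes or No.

Ancestors of d07a2a6 (commits reachable by following parents): {5d2ac95, a551936, b22bf5a, b4601f5, d07a2a6, d7f72d6, d90d3c3, e9704e2, ef2960c}.
d7f72d6 is in that set, so it is an ancestor of d07a2a6.

Yes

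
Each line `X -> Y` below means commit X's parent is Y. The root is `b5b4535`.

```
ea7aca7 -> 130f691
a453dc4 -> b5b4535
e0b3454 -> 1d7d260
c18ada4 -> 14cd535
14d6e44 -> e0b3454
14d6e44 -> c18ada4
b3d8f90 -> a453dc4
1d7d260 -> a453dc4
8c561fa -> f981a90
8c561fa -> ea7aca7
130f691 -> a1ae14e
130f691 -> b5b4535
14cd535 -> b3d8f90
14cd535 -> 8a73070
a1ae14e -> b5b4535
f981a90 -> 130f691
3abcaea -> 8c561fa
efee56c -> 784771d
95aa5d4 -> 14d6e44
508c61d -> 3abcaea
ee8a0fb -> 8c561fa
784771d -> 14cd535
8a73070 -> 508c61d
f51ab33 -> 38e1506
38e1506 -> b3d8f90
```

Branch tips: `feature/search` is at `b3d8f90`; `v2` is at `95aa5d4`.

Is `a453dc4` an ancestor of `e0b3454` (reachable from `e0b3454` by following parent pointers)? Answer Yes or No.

Yes

Ancestors of e0b3454 (commits reachable by following parents): {1d7d260, a453dc4, b5b4535, e0b3454}.
a453dc4 is in that set, so it is an ancestor of e0b3454.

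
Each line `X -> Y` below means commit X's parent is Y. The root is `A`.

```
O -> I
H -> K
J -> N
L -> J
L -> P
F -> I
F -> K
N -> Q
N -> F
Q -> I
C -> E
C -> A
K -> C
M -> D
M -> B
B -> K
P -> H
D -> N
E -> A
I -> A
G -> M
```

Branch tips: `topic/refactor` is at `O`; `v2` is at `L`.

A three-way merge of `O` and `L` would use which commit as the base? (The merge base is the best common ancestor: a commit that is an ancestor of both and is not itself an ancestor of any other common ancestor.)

Ancestors of O: {A, I, O}.
Ancestors of L: {A, C, E, F, H, I, J, K, L, N, P, Q}.
Common ancestors: {A, I}.
Among these, I is not an ancestor of any other common ancestor — it is the merge base.

I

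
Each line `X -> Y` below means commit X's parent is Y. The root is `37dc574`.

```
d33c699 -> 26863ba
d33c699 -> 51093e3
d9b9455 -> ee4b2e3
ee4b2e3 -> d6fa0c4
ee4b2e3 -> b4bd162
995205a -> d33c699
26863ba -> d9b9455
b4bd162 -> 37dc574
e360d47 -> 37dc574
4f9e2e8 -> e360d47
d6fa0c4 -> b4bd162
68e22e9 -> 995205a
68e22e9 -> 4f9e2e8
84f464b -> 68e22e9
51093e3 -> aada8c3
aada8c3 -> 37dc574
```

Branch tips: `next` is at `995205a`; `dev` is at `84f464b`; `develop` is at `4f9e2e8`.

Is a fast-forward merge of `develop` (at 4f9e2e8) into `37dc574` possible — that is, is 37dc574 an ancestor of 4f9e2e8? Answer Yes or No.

A fast-forward from 37dc574 to 4f9e2e8 is possible iff 37dc574 is an ancestor of 4f9e2e8.
Ancestors of 4f9e2e8: {37dc574, 4f9e2e8, e360d47}.
37dc574 is among them, so fast-forward is possible.

Yes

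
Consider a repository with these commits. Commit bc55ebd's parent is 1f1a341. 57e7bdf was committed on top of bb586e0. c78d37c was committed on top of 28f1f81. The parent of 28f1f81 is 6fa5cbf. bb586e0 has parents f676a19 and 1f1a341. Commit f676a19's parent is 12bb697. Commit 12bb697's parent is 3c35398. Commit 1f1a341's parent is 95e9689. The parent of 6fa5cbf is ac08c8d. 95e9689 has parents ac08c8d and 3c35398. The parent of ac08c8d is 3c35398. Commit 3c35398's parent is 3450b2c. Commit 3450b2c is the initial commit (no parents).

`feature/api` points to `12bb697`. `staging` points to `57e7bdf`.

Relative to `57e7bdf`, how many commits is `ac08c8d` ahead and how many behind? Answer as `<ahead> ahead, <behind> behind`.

0 ahead, 6 behind

Reachable from ac08c8d: {3450b2c, 3c35398, ac08c8d}.
Reachable from 57e7bdf: {12bb697, 1f1a341, 3450b2c, 3c35398, 57e7bdf, 95e9689, ac08c8d, bb586e0, f676a19}.
Only in ac08c8d's history (ahead): {} — 0.
Only in 57e7bdf's history (behind): {12bb697, 1f1a341, 57e7bdf, 95e9689, bb586e0, f676a19} — 6.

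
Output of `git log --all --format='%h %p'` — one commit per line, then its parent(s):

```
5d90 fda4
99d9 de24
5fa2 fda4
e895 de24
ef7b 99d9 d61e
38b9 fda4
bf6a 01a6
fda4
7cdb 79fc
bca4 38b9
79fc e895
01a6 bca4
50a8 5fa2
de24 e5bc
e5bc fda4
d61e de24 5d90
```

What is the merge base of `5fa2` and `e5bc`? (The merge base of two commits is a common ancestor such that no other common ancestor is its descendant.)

fda4

Ancestors of 5fa2: {5fa2, fda4}.
Ancestors of e5bc: {e5bc, fda4}.
Common ancestors: {fda4}.
The only common ancestor is fda4, so it is the merge base.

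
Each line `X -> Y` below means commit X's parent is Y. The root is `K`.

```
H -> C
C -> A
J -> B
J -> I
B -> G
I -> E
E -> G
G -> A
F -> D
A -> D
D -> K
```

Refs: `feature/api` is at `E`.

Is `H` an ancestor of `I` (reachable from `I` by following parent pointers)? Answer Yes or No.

Ancestors of I: {A, D, E, G, I, K}.
H is not in that set, so it is not an ancestor of I.

No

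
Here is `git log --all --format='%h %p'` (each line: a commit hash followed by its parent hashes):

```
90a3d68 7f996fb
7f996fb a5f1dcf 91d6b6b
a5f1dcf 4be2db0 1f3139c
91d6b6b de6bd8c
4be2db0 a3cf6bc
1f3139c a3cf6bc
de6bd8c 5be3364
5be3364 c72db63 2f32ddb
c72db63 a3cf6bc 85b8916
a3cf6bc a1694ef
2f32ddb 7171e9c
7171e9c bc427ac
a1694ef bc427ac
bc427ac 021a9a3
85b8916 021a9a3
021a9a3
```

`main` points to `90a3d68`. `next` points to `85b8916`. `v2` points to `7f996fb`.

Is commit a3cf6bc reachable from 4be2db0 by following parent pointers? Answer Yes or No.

Ancestors of 4be2db0 (commits reachable by following parents): {021a9a3, 4be2db0, a1694ef, a3cf6bc, bc427ac}.
a3cf6bc is in that set, so it is an ancestor of 4be2db0.

Yes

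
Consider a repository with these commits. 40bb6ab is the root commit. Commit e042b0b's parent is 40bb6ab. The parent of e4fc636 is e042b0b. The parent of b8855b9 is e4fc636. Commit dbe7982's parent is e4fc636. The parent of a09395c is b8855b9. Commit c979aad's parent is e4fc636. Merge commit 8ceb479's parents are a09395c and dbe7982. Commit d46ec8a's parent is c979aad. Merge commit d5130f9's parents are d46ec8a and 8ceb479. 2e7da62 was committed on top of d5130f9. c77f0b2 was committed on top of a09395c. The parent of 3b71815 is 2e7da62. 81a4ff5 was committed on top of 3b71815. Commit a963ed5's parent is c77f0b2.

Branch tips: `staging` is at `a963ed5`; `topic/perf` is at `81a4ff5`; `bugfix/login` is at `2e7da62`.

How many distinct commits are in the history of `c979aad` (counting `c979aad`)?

4

Walking parent pointers from c979aad: reachable set = {40bb6ab, c979aad, e042b0b, e4fc636}.
That is 4 commits.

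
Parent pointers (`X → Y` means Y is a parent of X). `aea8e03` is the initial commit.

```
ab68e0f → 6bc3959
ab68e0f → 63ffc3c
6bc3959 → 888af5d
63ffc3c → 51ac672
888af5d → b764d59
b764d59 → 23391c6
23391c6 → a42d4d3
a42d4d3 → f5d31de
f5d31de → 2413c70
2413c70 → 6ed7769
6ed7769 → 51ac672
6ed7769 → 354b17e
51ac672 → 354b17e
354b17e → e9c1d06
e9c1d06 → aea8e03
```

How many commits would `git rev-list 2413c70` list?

6

Walking parent pointers from 2413c70: reachable set = {2413c70, 354b17e, 51ac672, 6ed7769, aea8e03, e9c1d06}.
That is 6 commits.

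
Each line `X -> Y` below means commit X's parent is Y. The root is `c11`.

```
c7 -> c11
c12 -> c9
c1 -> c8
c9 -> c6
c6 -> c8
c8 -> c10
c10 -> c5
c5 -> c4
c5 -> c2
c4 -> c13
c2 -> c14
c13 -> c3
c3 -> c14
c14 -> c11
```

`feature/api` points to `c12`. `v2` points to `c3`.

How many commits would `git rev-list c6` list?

Walking parent pointers from c6: reachable set = {c10, c11, c13, c14, c2, c3, c4, c5, c6, c8}.
That is 10 commits.

10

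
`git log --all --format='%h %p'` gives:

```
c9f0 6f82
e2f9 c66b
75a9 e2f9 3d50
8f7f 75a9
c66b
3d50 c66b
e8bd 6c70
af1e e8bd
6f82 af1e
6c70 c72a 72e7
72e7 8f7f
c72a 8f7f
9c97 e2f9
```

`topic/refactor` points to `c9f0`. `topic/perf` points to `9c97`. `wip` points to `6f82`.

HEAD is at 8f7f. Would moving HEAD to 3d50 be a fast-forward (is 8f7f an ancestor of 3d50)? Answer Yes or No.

No

A fast-forward from 8f7f to 3d50 is possible iff 8f7f is an ancestor of 3d50.
Ancestors of 3d50: {3d50, c66b}.
8f7f is not among them, so fast-forward is not possible.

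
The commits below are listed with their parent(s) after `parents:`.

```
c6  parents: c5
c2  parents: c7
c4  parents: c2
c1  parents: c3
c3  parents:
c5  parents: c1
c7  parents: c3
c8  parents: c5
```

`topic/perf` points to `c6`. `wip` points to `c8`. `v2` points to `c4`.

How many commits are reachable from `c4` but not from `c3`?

3

Reachable from c4: {c2, c3, c4, c7}.
Reachable from c3: {c3}.
In c4's history but not c3's: {c2, c4, c7} — 3 commits.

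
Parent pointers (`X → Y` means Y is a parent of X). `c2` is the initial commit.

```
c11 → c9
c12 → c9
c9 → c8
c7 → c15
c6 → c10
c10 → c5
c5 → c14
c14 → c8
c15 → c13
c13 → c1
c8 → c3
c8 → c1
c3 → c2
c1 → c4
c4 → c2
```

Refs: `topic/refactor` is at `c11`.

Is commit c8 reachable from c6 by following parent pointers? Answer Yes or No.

Ancestors of c6 (commits reachable by following parents): {c1, c10, c14, c2, c3, c4, c5, c6, c8}.
c8 is in that set, so it is an ancestor of c6.

Yes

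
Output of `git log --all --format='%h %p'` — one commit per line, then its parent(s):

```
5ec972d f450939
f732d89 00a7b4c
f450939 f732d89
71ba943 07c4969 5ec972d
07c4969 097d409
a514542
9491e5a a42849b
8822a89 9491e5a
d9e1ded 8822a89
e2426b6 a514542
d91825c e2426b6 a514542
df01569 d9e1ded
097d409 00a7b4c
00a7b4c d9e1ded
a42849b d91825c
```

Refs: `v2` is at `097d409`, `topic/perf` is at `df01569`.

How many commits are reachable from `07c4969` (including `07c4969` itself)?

10

Walking parent pointers from 07c4969: reachable set = {00a7b4c, 07c4969, 097d409, 8822a89, 9491e5a, a42849b, a514542, d91825c, d9e1ded, e2426b6}.
That is 10 commits.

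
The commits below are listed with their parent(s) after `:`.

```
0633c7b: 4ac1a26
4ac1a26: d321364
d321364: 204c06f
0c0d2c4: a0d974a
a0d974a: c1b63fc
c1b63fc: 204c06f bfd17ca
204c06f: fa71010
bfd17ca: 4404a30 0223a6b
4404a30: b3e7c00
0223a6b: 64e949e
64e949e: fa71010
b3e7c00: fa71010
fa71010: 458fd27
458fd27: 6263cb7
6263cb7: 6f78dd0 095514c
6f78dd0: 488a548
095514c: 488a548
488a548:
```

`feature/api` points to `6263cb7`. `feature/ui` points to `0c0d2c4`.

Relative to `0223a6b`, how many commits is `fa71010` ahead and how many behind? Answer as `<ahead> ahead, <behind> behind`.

Reachable from fa71010: {095514c, 458fd27, 488a548, 6263cb7, 6f78dd0, fa71010}.
Reachable from 0223a6b: {0223a6b, 095514c, 458fd27, 488a548, 6263cb7, 64e949e, 6f78dd0, fa71010}.
Only in fa71010's history (ahead): {} — 0.
Only in 0223a6b's history (behind): {0223a6b, 64e949e} — 2.

0 ahead, 2 behind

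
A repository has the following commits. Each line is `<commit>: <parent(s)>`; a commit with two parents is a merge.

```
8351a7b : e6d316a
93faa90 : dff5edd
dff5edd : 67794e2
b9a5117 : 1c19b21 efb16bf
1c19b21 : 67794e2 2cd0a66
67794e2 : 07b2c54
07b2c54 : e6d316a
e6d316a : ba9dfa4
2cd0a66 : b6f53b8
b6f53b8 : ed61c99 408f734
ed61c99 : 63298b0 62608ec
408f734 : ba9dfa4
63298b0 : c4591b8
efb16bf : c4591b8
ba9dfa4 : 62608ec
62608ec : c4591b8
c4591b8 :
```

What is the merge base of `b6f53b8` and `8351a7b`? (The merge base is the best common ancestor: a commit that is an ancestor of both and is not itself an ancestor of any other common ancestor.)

Ancestors of b6f53b8: {408f734, 62608ec, 63298b0, b6f53b8, ba9dfa4, c4591b8, ed61c99}.
Ancestors of 8351a7b: {62608ec, 8351a7b, ba9dfa4, c4591b8, e6d316a}.
Common ancestors: {62608ec, ba9dfa4, c4591b8}.
Among these, ba9dfa4 is not an ancestor of any other common ancestor — it is the merge base.

ba9dfa4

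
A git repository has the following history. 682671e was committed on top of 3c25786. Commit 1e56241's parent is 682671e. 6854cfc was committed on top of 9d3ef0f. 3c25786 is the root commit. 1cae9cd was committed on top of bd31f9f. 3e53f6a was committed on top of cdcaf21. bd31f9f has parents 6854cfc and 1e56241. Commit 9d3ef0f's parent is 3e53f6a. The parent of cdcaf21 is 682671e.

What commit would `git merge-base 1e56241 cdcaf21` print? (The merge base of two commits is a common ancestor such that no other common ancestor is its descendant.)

Ancestors of 1e56241: {1e56241, 3c25786, 682671e}.
Ancestors of cdcaf21: {3c25786, 682671e, cdcaf21}.
Common ancestors: {3c25786, 682671e}.
Among these, 682671e is not an ancestor of any other common ancestor — it is the merge base.

682671e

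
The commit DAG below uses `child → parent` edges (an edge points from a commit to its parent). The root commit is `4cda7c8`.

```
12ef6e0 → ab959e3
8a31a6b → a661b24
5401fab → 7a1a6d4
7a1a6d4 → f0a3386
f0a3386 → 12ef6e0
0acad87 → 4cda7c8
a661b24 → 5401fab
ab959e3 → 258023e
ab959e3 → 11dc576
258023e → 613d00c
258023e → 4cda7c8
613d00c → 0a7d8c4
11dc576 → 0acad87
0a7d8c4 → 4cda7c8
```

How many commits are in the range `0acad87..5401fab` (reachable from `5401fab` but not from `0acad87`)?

Reachable from 5401fab: {0a7d8c4, 0acad87, 11dc576, 12ef6e0, 258023e, 4cda7c8, 5401fab, 613d00c, 7a1a6d4, ab959e3, f0a3386}.
Reachable from 0acad87: {0acad87, 4cda7c8}.
In 5401fab's history but not 0acad87's: {0a7d8c4, 11dc576, 12ef6e0, 258023e, 5401fab, 613d00c, 7a1a6d4, ab959e3, f0a3386} — 9 commits.

9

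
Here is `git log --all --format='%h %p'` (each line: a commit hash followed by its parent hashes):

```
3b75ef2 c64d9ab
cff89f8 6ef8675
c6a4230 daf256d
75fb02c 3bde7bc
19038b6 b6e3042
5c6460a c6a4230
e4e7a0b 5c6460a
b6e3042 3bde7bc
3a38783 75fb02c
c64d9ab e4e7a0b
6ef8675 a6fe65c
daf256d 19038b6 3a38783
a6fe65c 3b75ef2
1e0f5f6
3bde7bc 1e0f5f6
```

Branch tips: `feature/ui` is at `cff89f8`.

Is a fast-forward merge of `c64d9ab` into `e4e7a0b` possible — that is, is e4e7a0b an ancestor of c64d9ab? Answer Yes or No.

Yes

A fast-forward from e4e7a0b to c64d9ab is possible iff e4e7a0b is an ancestor of c64d9ab.
Ancestors of c64d9ab: {19038b6, 1e0f5f6, 3a38783, 3bde7bc, 5c6460a, 75fb02c, b6e3042, c64d9ab, c6a4230, daf256d, e4e7a0b}.
e4e7a0b is among them, so fast-forward is possible.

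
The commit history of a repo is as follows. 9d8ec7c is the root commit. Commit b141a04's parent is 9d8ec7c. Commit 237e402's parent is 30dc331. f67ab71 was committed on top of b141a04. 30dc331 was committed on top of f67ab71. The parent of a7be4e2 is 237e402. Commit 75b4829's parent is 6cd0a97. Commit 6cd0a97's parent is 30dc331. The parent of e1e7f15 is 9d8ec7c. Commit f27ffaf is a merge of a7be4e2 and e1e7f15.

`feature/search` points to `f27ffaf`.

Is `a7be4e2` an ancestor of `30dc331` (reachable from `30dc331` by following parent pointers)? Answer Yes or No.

No

Ancestors of 30dc331: {30dc331, 9d8ec7c, b141a04, f67ab71}.
a7be4e2 is not in that set, so it is not an ancestor of 30dc331.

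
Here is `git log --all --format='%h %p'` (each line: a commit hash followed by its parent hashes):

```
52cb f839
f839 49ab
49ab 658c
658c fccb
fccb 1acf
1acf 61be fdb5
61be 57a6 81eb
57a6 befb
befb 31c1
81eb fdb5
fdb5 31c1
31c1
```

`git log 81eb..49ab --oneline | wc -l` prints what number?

7

Reachable from 49ab: {1acf, 31c1, 49ab, 57a6, 61be, 658c, 81eb, befb, fccb, fdb5}.
Reachable from 81eb: {31c1, 81eb, fdb5}.
In 49ab's history but not 81eb's: {1acf, 49ab, 57a6, 61be, 658c, befb, fccb} — 7 commits.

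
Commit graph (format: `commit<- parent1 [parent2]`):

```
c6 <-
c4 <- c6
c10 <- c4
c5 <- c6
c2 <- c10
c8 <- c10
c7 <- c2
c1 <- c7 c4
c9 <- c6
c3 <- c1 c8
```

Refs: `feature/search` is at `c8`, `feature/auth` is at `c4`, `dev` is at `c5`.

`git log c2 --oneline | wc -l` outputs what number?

Walking parent pointers from c2: reachable set = {c10, c2, c4, c6}.
That is 4 commits.

4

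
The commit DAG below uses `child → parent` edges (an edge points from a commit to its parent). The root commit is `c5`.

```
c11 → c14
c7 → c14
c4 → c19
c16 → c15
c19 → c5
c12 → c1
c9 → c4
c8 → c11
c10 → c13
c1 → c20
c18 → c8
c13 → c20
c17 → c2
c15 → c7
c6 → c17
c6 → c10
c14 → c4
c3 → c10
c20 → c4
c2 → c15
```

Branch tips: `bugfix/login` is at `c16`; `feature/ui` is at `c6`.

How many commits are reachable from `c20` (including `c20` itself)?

4

Walking parent pointers from c20: reachable set = {c19, c20, c4, c5}.
That is 4 commits.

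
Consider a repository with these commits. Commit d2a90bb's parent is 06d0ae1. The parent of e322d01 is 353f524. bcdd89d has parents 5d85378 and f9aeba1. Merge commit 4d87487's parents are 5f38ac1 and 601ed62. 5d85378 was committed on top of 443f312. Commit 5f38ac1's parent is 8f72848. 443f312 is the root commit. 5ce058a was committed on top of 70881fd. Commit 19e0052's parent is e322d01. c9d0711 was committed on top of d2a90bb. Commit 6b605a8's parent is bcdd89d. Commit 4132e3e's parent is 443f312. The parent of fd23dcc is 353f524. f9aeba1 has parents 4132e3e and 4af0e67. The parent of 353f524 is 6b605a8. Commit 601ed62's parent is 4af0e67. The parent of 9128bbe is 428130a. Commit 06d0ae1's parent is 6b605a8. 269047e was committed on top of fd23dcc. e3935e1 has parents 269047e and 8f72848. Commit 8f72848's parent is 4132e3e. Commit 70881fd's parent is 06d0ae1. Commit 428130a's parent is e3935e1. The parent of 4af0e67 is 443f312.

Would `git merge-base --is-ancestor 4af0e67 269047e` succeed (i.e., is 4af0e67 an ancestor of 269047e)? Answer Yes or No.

Ancestors of 269047e (commits reachable by following parents): {269047e, 353f524, 4132e3e, 443f312, 4af0e67, 5d85378, 6b605a8, bcdd89d, f9aeba1, fd23dcc}.
4af0e67 is in that set, so it is an ancestor of 269047e.

Yes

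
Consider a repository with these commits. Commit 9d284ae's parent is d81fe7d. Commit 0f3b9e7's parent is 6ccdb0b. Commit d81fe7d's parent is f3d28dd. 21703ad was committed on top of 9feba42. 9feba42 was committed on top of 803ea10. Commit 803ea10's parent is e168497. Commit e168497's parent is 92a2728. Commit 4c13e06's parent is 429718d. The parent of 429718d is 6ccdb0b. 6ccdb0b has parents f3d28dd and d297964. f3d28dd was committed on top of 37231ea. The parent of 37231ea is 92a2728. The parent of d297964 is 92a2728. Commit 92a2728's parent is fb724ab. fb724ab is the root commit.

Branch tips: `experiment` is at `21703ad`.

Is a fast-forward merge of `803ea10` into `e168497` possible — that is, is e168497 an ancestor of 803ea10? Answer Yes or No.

Yes

A fast-forward from e168497 to 803ea10 is possible iff e168497 is an ancestor of 803ea10.
Ancestors of 803ea10: {803ea10, 92a2728, e168497, fb724ab}.
e168497 is among them, so fast-forward is possible.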